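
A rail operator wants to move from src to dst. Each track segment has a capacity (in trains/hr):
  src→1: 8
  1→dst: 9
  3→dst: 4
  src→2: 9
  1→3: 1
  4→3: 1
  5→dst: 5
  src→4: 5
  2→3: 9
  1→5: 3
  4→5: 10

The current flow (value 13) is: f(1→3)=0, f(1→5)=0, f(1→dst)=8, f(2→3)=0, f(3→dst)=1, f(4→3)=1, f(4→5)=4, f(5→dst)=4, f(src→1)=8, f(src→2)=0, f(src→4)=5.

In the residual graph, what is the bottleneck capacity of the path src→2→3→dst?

3

Residual capacities along the path: src→2: 9, 2→3: 9, 3→dst: 3.
Minimum is 3.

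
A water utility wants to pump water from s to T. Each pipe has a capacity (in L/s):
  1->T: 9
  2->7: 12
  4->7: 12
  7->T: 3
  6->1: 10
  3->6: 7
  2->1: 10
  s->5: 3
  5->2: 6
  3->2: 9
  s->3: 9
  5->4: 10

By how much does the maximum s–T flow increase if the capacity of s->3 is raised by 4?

Original max flow = 12.
Even with extra capacity on s->3, another cut of capacity 12 remains binding.
New max flow = 12. Increase = 0.

0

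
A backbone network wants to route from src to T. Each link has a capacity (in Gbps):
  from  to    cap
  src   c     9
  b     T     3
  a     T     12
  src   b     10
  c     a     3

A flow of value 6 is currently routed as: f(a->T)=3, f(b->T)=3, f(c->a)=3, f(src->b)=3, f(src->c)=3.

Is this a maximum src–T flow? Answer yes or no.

Residual reachable from src: {b, c, src}; T is not reachable.
Saturated cut: c->a, b->T with total capacity 6 = current flow value. Flow is maximum.

Yes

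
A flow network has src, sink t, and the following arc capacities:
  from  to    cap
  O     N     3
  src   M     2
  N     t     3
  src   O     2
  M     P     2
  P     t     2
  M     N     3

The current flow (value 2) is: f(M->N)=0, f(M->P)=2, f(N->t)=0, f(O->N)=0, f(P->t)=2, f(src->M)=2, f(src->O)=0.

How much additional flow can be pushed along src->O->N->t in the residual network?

Residual capacities along the path: src->O: 2, O->N: 3, N->t: 3.
Minimum is 2.

2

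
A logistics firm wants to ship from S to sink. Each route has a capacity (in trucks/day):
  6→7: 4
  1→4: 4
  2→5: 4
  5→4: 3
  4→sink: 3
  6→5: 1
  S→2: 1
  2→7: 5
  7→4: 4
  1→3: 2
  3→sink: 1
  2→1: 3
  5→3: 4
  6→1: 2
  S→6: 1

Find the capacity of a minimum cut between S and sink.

2

Max flow = 2 (via 2 augmenting paths).
In the residual at optimum, the set reachable from S is {S}.
Cut edges: S→6 (cap 1), S→2 (cap 1). Sum = 2.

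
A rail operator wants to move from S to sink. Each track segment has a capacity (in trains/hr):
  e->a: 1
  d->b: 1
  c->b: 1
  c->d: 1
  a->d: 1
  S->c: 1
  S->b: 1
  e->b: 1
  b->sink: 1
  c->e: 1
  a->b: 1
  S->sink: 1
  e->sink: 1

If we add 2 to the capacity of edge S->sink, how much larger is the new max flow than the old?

2

Original max flow = 3.
After raising cap(S->sink), augmenting paths through that edge carry 2 more units.
New max flow = 5. Increase = 2.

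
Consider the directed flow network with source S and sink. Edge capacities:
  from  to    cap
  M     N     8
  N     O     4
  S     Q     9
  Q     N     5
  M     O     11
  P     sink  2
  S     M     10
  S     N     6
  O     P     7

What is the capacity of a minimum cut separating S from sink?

Max flow = 2 (via 1 augmenting path).
In the residual at optimum, the set reachable from S is {M, N, O, P, Q, S}.
Cut edges: P→sink (cap 2). Sum = 2.

2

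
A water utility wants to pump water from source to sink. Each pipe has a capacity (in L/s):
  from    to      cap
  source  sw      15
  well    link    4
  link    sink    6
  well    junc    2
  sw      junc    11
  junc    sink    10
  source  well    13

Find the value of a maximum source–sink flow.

14

Augment source→sw→junc→sink: bottleneck 10. Total 10.
Augment source→well→link→sink: bottleneck 4. Total 14.
No augmenting path remains in the residual graph.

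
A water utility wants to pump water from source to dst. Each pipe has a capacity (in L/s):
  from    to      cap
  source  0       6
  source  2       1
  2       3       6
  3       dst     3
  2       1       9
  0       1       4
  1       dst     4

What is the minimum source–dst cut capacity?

Max flow = 5 (via 2 augmenting paths).
In the residual at optimum, the set reachable from source is {0, source}.
Cut edges: source→2 (cap 1), 0→1 (cap 4). Sum = 5.

5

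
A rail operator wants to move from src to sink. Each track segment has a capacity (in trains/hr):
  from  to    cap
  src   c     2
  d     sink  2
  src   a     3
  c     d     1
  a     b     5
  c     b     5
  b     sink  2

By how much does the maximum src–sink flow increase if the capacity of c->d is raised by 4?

1

Original max flow = 3.
After raising cap(c->d), augmenting paths through that edge carry 1 more unit.
New max flow = 4. Increase = 1.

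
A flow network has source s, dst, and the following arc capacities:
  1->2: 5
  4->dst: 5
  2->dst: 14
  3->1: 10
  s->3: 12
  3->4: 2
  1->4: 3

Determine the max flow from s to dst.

Augment s->3->4->dst: bottleneck 2. Total 2.
Augment s->3->1->2->dst: bottleneck 5. Total 7.
Augment s->3->1->4->dst: bottleneck 3. Total 10.
No augmenting path remains in the residual graph.

10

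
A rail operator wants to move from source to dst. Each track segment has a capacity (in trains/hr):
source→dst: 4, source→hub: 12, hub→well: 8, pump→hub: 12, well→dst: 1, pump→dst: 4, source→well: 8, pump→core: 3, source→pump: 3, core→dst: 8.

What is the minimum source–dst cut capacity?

Max flow = 8 (via 3 augmenting paths).
In the residual at optimum, the set reachable from source is {hub, source, well}.
Cut edges: source→pump (cap 3), source→dst (cap 4), well→dst (cap 1). Sum = 8.

8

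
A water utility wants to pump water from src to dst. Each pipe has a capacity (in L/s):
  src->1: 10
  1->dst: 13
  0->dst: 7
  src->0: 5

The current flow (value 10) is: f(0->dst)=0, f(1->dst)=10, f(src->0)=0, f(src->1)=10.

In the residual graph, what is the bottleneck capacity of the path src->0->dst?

Residual capacities along the path: src->0: 5, 0->dst: 7.
Minimum is 5.

5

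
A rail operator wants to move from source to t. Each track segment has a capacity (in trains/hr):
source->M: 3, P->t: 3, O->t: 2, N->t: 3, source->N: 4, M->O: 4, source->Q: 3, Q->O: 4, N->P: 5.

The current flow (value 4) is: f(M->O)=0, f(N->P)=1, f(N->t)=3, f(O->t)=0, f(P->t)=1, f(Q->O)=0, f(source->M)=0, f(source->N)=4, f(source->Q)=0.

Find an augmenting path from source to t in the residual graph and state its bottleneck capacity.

Residual along source->M->O->t: source->M: 3, M->O: 4, O->t: 2.
Bottleneck = min = 2.

source->M->O->t, bottleneck 2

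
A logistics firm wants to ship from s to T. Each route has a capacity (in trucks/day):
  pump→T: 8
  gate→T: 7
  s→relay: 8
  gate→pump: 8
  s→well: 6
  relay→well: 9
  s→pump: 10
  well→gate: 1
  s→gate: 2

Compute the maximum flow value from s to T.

11

Augment s→gate→T: bottleneck 2. Total 2.
Augment s→pump→T: bottleneck 8. Total 10.
Augment s→well→gate→T: bottleneck 1. Total 11.
No augmenting path remains in the residual graph.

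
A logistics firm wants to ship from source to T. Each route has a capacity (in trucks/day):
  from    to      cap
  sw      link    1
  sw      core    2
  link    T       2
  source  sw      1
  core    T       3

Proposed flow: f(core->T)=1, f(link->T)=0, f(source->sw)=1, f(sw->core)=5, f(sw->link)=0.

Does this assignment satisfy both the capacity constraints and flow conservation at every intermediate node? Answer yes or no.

Capacity violated on sw->core: flow 5 > capacity 2.

No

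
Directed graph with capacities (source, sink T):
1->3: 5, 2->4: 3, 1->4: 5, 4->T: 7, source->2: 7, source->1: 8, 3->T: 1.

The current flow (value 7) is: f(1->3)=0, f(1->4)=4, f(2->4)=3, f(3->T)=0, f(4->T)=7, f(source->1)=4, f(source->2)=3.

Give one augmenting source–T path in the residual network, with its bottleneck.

Residual along source->1->3->T: source->1: 4, 1->3: 5, 3->T: 1.
Bottleneck = min = 1.

source->1->3->T, bottleneck 1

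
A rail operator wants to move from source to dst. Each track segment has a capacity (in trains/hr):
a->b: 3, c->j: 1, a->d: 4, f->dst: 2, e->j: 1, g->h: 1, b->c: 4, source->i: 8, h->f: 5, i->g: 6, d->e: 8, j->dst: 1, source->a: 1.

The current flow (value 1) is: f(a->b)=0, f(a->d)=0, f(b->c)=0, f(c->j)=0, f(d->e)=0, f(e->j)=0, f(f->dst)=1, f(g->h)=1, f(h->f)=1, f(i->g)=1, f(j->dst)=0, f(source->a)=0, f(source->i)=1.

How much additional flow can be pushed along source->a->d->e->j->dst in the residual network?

1

Residual capacities along the path: source->a: 1, a->d: 4, d->e: 8, e->j: 1, j->dst: 1.
Minimum is 1.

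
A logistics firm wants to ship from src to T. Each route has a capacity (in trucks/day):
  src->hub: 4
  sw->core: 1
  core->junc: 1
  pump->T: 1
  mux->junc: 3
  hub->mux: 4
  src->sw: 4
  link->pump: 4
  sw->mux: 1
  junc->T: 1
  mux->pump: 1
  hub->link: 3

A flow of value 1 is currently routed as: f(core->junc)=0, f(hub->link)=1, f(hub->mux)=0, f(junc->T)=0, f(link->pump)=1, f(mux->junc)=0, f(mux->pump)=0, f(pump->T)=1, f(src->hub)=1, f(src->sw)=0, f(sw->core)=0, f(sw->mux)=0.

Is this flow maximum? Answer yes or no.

Residual path src->hub->mux->junc->T has bottleneck 1 > 0.
Pushing 1 along it raises the flow to 2, so the given flow is not maximum.

No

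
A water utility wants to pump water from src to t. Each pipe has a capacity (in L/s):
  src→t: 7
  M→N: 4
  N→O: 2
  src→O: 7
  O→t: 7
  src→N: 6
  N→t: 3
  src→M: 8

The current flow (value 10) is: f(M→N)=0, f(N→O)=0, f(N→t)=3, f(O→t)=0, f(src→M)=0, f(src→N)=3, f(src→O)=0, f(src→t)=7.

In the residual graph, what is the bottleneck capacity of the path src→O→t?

7

Residual capacities along the path: src→O: 7, O→t: 7.
Minimum is 7.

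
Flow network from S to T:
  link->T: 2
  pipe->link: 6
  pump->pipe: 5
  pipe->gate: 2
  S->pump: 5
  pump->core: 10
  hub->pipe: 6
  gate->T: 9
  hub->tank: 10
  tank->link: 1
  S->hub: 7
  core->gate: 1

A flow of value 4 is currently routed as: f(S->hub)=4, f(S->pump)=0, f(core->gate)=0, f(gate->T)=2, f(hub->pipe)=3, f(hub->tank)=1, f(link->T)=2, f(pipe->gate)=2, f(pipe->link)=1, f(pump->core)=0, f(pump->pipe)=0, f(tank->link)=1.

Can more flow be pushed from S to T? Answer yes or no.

Yes

Residual path S->pump->core->gate->T has bottleneck 1 > 0.
Pushing 1 along it raises the flow to 5, so the given flow is not maximum.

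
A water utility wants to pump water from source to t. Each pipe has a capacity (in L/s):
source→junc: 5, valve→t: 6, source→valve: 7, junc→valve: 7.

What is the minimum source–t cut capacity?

Max flow = 6 (via 1 augmenting path).
In the residual at optimum, the set reachable from source is {junc, source, valve}.
Cut edges: valve→t (cap 6). Sum = 6.

6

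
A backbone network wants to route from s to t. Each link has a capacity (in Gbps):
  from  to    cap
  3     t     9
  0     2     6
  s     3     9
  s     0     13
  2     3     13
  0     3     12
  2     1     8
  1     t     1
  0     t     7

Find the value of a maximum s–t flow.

Augment s→0→t: bottleneck 7. Total 7.
Augment s→3→t: bottleneck 9. Total 16.
Augment s→0→2→1→t: bottleneck 1. Total 17.
No augmenting path remains in the residual graph.

17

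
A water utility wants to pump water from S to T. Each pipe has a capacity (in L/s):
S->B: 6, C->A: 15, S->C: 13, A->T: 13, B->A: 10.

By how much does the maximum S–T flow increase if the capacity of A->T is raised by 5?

5

Original max flow = 13.
After raising cap(A->T), augmenting paths through that edge carry 5 more units.
New max flow = 18. Increase = 5.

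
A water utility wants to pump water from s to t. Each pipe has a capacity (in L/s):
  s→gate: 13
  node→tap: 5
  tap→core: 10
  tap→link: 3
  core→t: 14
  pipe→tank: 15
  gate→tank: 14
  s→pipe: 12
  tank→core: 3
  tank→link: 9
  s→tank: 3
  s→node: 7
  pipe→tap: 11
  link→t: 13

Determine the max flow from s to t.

25

Augment s→tank→link→t: bottleneck 3. Total 3.
Augment s→gate→tank→link→t: bottleneck 6. Total 9.
Augment s→gate→tank→core→t: bottleneck 3. Total 12.
Augment s→pipe→tap→link→t: bottleneck 3. Total 15.
Augment s→pipe→tap→core→t: bottleneck 8. Total 23.
Augment s→node→tap→core→t: bottleneck 2. Total 25.
No augmenting path remains in the residual graph.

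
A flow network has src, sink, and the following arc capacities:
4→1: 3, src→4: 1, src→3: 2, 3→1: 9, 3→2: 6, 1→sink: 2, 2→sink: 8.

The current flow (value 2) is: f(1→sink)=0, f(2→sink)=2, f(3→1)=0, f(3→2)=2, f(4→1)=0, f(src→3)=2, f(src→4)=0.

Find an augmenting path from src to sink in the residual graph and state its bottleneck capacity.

src→4→1→sink, bottleneck 1

Residual along src→4→1→sink: src→4: 1, 4→1: 3, 1→sink: 2.
Bottleneck = min = 1.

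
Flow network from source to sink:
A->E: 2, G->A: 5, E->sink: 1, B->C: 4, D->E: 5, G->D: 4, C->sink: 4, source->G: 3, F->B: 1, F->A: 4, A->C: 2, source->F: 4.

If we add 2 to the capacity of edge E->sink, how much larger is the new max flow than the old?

2

Original max flow = 4.
After raising cap(E->sink), augmenting paths through that edge carry 2 more units.
New max flow = 6. Increase = 2.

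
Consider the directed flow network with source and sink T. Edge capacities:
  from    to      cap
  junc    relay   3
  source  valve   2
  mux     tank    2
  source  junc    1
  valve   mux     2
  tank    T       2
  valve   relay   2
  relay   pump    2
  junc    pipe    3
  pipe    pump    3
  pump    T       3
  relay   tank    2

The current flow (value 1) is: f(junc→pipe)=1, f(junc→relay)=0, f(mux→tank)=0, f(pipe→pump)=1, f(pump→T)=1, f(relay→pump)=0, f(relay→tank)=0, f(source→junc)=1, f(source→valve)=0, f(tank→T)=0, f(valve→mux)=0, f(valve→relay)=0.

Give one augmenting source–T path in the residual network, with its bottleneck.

source→valve→relay→pump→T, bottleneck 2

Residual along source→valve→relay→pump→T: source→valve: 2, valve→relay: 2, relay→pump: 2, pump→T: 2.
Bottleneck = min = 2.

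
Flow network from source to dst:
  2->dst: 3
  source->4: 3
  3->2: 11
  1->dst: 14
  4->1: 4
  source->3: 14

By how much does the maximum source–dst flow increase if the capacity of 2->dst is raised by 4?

4

Original max flow = 6.
After raising cap(2->dst), augmenting paths through that edge carry 4 more units.
New max flow = 10. Increase = 4.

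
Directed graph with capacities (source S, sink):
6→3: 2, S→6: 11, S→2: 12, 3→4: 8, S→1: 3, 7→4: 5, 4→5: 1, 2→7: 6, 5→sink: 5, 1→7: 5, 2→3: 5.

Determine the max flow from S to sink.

Augment S→2→3→4→5→sink: bottleneck 1. Total 1.
No augmenting path remains in the residual graph.

1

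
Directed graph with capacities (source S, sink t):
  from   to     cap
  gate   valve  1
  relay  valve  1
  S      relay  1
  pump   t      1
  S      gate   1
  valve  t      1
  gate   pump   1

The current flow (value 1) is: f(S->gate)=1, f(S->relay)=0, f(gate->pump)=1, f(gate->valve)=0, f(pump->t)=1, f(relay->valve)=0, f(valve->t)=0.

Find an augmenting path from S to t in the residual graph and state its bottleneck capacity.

Residual along S->relay->valve->t: S->relay: 1, relay->valve: 1, valve->t: 1.
Bottleneck = min = 1.

S->relay->valve->t, bottleneck 1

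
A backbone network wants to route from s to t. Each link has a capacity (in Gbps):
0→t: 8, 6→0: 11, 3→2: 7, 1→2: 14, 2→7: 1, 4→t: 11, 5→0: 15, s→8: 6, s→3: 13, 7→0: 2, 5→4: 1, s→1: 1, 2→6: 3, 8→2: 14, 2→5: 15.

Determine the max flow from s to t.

Augment s→8→2→7→0→t: bottleneck 1. Total 1.
Augment s→8→2→5→0→t: bottleneck 5. Total 6.
Augment s→1→2→5→0→t: bottleneck 1. Total 7.
Augment s→3→2→5→0→t: bottleneck 1. Total 8.
Augment s→3→2→5→4→t: bottleneck 1. Total 9.
No augmenting path remains in the residual graph.

9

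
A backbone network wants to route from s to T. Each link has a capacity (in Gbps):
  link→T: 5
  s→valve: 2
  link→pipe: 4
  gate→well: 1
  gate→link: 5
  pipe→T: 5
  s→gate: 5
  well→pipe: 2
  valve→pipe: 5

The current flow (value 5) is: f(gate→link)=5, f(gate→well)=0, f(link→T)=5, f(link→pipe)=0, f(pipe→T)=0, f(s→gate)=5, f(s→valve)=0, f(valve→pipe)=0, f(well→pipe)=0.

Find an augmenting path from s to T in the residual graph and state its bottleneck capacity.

Residual along s→valve→pipe→T: s→valve: 2, valve→pipe: 5, pipe→T: 5.
Bottleneck = min = 2.

s→valve→pipe→T, bottleneck 2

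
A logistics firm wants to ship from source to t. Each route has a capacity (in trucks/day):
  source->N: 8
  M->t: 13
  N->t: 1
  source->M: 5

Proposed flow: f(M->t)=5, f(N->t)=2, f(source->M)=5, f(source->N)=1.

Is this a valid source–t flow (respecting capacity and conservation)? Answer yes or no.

No

Capacity violated on N->t: flow 2 > capacity 1.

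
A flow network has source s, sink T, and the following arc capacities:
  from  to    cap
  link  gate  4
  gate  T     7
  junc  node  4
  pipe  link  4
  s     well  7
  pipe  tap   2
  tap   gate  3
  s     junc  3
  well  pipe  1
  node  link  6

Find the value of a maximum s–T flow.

4

Augment s→well→pipe→link→gate→T: bottleneck 1. Total 1.
Augment s→junc→node→link→gate→T: bottleneck 3. Total 4.
No augmenting path remains in the residual graph.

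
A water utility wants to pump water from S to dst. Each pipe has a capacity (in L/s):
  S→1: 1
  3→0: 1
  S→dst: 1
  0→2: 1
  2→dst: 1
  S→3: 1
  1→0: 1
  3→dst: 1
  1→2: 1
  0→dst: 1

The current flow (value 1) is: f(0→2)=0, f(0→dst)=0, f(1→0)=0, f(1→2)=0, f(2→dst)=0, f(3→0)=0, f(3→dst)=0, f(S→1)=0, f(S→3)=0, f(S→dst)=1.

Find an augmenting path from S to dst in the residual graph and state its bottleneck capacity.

S→3→dst, bottleneck 1

Residual along S→3→dst: S→3: 1, 3→dst: 1.
Bottleneck = min = 1.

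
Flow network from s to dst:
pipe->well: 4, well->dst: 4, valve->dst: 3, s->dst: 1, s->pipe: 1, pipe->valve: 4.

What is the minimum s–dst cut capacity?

Max flow = 2 (via 2 augmenting paths).
In the residual at optimum, the set reachable from s is {s}.
Cut edges: s->pipe (cap 1), s->dst (cap 1). Sum = 2.

2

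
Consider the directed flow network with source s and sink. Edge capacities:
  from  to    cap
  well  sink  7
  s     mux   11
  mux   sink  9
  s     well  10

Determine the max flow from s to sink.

16

Augment s->well->sink: bottleneck 7. Total 7.
Augment s->mux->sink: bottleneck 9. Total 16.
No augmenting path remains in the residual graph.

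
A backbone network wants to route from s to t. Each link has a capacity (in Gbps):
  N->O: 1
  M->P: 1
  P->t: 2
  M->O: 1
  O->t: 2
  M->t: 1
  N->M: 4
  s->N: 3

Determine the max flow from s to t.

Augment s->N->M->t: bottleneck 1. Total 1.
Augment s->N->O->t: bottleneck 1. Total 2.
Augment s->N->M->P->t: bottleneck 1. Total 3.
No augmenting path remains in the residual graph.

3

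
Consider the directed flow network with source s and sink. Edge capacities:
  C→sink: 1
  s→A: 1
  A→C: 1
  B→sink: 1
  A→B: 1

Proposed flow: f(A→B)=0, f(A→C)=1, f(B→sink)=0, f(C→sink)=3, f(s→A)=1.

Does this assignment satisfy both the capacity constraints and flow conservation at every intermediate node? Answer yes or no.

No

Capacity violated on C→sink: flow 3 > capacity 1.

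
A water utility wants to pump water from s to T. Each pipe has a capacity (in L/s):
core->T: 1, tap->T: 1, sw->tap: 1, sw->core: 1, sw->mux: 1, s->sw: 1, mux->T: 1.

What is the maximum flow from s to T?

Augment s->sw->mux->T: bottleneck 1. Total 1.
No augmenting path remains in the residual graph.

1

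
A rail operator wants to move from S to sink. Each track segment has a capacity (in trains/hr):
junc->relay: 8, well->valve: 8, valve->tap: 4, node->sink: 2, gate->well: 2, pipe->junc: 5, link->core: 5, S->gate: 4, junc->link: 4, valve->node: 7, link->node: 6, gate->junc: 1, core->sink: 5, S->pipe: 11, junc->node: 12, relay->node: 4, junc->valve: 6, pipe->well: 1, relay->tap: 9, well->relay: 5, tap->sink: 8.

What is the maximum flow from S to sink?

Augment S->pipe->junc->node->sink: bottleneck 2. Total 2.
Augment S->pipe->well->relay->tap->sink: bottleneck 1. Total 3.
Augment S->pipe->junc->valve->tap->sink: bottleneck 3. Total 6.
Augment S->gate->well->relay->tap->sink: bottleneck 2. Total 8.
Augment S->gate->junc->valve->tap->sink: bottleneck 1. Total 9.
No augmenting path remains in the residual graph.

9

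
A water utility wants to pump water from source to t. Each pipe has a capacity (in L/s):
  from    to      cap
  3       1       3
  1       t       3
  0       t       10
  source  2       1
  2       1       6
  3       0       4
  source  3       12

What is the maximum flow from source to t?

Augment source→2→1→t: bottleneck 1. Total 1.
Augment source→3→1→t: bottleneck 2. Total 3.
Augment source→3→0→t: bottleneck 4. Total 7.
No augmenting path remains in the residual graph.

7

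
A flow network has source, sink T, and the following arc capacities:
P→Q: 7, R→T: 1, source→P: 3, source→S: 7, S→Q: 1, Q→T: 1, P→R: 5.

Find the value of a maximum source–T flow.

Augment source→P→R→T: bottleneck 1. Total 1.
Augment source→P→Q→T: bottleneck 1. Total 2.
No augmenting path remains in the residual graph.

2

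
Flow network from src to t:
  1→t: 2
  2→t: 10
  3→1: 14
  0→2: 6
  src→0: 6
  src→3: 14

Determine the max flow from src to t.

Augment src→0→2→t: bottleneck 6. Total 6.
Augment src→3→1→t: bottleneck 2. Total 8.
No augmenting path remains in the residual graph.

8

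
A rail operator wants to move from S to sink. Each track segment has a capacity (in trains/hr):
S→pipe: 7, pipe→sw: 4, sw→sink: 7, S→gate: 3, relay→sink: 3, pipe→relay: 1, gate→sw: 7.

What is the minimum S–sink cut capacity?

Max flow = 8 (via 3 augmenting paths).
In the residual at optimum, the set reachable from S is {S, pipe}.
Cut edges: S→gate (cap 3), pipe→sw (cap 4), pipe→relay (cap 1). Sum = 8.

8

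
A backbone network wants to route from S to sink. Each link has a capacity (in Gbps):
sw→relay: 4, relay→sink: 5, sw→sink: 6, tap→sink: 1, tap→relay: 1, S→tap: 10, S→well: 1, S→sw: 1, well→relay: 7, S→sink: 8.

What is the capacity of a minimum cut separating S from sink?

Max flow = 12 (via 5 augmenting paths).
In the residual at optimum, the set reachable from S is {S, tap}.
Cut edges: S→well (cap 1), S→sw (cap 1), S→sink (cap 8), tap→relay (cap 1), tap→sink (cap 1). Sum = 12.

12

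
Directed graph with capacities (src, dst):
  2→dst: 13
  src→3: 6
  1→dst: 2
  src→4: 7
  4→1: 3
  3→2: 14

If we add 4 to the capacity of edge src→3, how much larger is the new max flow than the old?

Original max flow = 8.
After raising cap(src→3), augmenting paths through that edge carry 4 more units.
New max flow = 12. Increase = 4.

4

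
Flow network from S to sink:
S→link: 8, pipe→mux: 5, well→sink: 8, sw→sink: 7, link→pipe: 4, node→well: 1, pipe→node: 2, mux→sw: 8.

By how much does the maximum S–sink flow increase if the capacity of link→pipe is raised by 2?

Original max flow = 4.
After raising cap(link→pipe), augmenting paths through that edge carry 2 more units.
New max flow = 6. Increase = 2.

2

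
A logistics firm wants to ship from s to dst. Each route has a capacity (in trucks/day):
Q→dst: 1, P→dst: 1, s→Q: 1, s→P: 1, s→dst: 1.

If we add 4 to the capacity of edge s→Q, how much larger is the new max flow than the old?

Original max flow = 3.
Even with extra capacity on s→Q, another cut of capacity 3 remains binding.
New max flow = 3. Increase = 0.

0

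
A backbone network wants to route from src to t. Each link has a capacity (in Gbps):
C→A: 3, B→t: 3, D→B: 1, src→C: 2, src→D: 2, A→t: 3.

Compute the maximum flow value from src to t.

3

Augment src→D→B→t: bottleneck 1. Total 1.
Augment src→C→A→t: bottleneck 2. Total 3.
No augmenting path remains in the residual graph.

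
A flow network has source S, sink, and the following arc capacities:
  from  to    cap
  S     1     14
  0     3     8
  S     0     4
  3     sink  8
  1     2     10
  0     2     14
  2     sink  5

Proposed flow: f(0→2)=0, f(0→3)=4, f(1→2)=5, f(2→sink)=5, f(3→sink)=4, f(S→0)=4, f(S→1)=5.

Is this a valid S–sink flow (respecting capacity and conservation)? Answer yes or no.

Yes

Every edge has 0 ≤ f(e) ≤ cap(e).
At each intermediate node, inflow equals outflow.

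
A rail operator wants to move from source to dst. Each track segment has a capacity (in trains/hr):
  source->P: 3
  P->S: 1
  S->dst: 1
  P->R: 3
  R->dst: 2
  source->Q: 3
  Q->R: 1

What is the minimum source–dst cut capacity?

3

Max flow = 3 (via 3 augmenting paths).
In the residual at optimum, the set reachable from source is {P, Q, R, source}.
Cut edges: P->S (cap 1), R->dst (cap 2). Sum = 3.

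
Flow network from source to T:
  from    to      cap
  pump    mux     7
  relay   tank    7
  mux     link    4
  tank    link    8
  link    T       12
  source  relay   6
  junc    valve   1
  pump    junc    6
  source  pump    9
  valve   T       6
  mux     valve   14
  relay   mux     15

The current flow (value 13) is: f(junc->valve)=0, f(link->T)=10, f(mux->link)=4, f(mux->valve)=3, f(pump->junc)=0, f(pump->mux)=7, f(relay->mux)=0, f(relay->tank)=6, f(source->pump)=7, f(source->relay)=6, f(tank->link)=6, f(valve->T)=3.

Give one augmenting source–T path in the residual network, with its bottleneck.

Residual along source->pump->junc->valve->T: source->pump: 2, pump->junc: 6, junc->valve: 1, valve->T: 3.
Bottleneck = min = 1.

source->pump->junc->valve->T, bottleneck 1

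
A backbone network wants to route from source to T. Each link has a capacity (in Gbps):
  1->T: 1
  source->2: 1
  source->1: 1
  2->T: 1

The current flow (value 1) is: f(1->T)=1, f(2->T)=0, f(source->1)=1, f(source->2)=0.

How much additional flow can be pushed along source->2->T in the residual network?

1

Residual capacities along the path: source->2: 1, 2->T: 1.
Minimum is 1.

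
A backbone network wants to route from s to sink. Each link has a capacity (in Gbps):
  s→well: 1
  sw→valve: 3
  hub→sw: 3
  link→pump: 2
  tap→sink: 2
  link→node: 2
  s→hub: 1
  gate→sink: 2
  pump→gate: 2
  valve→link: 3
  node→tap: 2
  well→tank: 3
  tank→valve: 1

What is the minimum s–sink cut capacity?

2

Max flow = 2 (via 2 augmenting paths).
In the residual at optimum, the set reachable from s is {s}.
Cut edges: s→well (cap 1), s→hub (cap 1). Sum = 2.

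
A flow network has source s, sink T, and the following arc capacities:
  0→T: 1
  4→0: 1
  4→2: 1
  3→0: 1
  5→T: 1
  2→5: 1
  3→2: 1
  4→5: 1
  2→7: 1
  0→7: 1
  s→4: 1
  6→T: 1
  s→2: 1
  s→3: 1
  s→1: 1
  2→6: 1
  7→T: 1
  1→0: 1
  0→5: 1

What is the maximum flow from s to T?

4

Augment s→1→0→T: bottleneck 1. Total 1.
Augment s→4→5→T: bottleneck 1. Total 2.
Augment s→2→6→T: bottleneck 1. Total 3.
Augment s→3→2→7→T: bottleneck 1. Total 4.
No augmenting path remains in the residual graph.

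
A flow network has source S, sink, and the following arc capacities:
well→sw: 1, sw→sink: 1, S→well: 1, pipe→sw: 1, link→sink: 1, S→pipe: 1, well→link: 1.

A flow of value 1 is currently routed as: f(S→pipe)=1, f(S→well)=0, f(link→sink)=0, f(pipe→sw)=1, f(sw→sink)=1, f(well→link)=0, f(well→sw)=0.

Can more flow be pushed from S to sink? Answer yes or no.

Yes

Residual path S→well→link→sink has bottleneck 1 > 0.
Pushing 1 along it raises the flow to 2, so the given flow is not maximum.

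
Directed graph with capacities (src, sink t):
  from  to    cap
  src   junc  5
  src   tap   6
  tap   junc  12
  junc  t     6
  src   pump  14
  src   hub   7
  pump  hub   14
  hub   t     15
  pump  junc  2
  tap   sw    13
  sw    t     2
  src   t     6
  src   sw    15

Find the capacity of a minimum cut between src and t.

Max flow = 29 (via 6 augmenting paths).
In the residual at optimum, the set reachable from src is {hub, junc, pump, src, sw, tap}.
Cut edges: src->t (cap 6), hub->t (cap 15), sw->t (cap 2), junc->t (cap 6). Sum = 29.

29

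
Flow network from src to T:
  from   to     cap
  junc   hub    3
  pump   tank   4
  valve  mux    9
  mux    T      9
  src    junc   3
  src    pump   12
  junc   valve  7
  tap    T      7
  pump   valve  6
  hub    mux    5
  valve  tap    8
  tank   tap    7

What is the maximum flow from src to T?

13

Augment src->pump->tank->tap->T: bottleneck 4. Total 4.
Augment src->pump->valve->tap->T: bottleneck 3. Total 7.
Augment src->pump->valve->mux->T: bottleneck 3. Total 10.
Augment src->junc->valve->mux->T: bottleneck 3. Total 13.
No augmenting path remains in the residual graph.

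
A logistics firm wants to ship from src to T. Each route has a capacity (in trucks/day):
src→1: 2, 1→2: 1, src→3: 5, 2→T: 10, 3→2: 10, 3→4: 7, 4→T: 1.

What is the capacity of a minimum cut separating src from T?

Max flow = 6 (via 3 augmenting paths).
In the residual at optimum, the set reachable from src is {1, src}.
Cut edges: src→3 (cap 5), 1→2 (cap 1). Sum = 6.

6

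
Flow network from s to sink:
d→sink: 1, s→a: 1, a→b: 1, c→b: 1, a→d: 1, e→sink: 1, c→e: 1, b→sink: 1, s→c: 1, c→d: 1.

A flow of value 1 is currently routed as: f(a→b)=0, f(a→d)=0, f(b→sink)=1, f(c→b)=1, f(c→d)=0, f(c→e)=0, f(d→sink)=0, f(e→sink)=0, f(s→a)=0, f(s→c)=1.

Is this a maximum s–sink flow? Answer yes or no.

Residual path s→a→d→sink has bottleneck 1 > 0.
Pushing 1 along it raises the flow to 2, so the given flow is not maximum.

No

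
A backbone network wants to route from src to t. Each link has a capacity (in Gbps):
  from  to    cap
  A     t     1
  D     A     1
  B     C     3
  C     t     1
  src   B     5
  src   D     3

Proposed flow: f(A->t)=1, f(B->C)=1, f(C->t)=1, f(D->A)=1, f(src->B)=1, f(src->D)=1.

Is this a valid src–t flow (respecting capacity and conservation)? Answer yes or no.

Yes

Every edge has 0 ≤ f(e) ≤ cap(e).
At each intermediate node, inflow equals outflow.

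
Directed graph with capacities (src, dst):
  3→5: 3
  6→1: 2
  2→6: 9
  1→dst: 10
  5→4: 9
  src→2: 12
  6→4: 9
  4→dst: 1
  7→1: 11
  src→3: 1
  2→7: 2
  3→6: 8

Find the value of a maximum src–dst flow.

5

Augment src→3→5→4→dst: bottleneck 1. Total 1.
Augment src→2→6→1→dst: bottleneck 2. Total 3.
Augment src→2→7→1→dst: bottleneck 2. Total 5.
No augmenting path remains in the residual graph.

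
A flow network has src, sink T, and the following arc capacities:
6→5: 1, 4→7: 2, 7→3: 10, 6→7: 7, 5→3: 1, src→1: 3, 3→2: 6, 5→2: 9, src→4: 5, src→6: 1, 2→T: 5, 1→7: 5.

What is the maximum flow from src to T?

Augment src→6→5→2→T: bottleneck 1. Total 1.
Augment src→4→7→3→2→T: bottleneck 2. Total 3.
Augment src→1→7→3→2→T: bottleneck 2. Total 5.
No augmenting path remains in the residual graph.

5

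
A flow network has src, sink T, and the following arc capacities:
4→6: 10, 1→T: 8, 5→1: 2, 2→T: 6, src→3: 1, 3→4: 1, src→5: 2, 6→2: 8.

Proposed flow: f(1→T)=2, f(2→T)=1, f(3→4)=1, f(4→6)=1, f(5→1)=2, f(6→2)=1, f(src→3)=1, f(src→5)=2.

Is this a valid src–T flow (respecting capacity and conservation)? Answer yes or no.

Yes

Every edge has 0 ≤ f(e) ≤ cap(e).
At each intermediate node, inflow equals outflow.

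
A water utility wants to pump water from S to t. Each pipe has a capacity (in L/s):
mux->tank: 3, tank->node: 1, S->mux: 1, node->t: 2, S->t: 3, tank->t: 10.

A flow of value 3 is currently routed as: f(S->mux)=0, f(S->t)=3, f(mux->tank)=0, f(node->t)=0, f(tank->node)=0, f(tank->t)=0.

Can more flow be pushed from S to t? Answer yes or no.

Yes

Residual path S->mux->tank->t has bottleneck 1 > 0.
Pushing 1 along it raises the flow to 4, so the given flow is not maximum.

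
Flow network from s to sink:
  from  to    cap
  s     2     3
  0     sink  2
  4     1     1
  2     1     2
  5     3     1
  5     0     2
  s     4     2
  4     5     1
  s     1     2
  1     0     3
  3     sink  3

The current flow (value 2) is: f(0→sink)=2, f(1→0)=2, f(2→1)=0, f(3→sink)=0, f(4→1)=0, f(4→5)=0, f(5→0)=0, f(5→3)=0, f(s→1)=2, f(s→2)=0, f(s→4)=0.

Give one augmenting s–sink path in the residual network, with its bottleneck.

Residual along s→4→5→3→sink: s→4: 2, 4→5: 1, 5→3: 1, 3→sink: 3.
Bottleneck = min = 1.

s→4→5→3→sink, bottleneck 1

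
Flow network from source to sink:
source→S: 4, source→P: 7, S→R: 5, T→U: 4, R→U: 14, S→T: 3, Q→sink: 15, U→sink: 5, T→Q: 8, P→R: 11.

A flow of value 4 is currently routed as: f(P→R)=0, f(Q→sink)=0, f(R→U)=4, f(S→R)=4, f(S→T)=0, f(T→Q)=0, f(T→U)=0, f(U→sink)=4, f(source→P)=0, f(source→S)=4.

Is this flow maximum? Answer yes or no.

No

Residual path source→P→R→U→sink has bottleneck 1 > 0.
Pushing 1 along it raises the flow to 5, so the given flow is not maximum.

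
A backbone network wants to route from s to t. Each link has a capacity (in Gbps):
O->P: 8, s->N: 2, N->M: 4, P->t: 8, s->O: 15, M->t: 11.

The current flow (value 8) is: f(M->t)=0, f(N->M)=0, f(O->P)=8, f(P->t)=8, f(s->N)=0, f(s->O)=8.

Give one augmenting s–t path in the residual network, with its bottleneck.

Residual along s->N->M->t: s->N: 2, N->M: 4, M->t: 11.
Bottleneck = min = 2.

s->N->M->t, bottleneck 2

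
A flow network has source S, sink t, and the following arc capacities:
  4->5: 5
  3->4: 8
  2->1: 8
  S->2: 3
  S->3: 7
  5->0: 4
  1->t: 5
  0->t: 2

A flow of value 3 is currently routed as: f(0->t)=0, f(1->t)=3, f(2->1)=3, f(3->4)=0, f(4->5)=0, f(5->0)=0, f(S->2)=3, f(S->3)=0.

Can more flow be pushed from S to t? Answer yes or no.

Residual path S->3->4->5->0->t has bottleneck 2 > 0.
Pushing 2 along it raises the flow to 5, so the given flow is not maximum.

Yes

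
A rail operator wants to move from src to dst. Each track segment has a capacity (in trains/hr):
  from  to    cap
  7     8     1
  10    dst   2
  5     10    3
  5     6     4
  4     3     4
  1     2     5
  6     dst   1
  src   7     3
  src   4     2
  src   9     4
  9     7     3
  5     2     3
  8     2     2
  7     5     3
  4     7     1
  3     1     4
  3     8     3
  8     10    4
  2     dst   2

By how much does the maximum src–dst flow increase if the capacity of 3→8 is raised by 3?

Original max flow = 5.
Edge 3→8 does not cross the min cut (source side {1, 10, 2, 3, 4, 5, 6, 7, 8, 9, src}), so extra capacity there cannot help.
New max flow = 5. Increase = 0.

0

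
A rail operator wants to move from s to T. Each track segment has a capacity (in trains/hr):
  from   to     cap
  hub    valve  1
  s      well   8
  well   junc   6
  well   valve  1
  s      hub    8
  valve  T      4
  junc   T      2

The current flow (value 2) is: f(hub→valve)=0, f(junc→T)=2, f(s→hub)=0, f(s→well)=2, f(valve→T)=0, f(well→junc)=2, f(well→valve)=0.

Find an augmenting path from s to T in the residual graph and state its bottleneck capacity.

s→well→valve→T, bottleneck 1

Residual along s→well→valve→T: s→well: 6, well→valve: 1, valve→T: 4.
Bottleneck = min = 1.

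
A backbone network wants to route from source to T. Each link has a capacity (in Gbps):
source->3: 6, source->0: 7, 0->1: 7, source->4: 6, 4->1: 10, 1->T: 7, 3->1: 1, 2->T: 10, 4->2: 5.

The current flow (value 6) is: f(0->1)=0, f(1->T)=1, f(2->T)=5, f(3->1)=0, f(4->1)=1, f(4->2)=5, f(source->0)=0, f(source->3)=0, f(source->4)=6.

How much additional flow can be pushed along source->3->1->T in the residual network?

1

Residual capacities along the path: source->3: 6, 3->1: 1, 1->T: 6.
Minimum is 1.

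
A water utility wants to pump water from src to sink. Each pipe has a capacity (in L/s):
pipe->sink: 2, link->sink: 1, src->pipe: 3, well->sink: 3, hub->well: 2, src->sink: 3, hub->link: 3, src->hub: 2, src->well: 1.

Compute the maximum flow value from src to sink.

8

Augment src->sink: bottleneck 3. Total 3.
Augment src->well->sink: bottleneck 1. Total 4.
Augment src->pipe->sink: bottleneck 2. Total 6.
Augment src->hub->link->sink: bottleneck 1. Total 7.
Augment src->hub->well->sink: bottleneck 1. Total 8.
No augmenting path remains in the residual graph.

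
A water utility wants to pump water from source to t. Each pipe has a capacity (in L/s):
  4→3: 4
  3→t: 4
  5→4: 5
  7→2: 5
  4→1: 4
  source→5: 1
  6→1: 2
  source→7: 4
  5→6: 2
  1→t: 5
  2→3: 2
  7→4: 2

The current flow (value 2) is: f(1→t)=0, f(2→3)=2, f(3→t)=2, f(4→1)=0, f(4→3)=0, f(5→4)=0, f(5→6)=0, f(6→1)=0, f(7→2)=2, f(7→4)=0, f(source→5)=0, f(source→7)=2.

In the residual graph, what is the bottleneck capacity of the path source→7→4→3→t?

Residual capacities along the path: source→7: 2, 7→4: 2, 4→3: 4, 3→t: 2.
Minimum is 2.

2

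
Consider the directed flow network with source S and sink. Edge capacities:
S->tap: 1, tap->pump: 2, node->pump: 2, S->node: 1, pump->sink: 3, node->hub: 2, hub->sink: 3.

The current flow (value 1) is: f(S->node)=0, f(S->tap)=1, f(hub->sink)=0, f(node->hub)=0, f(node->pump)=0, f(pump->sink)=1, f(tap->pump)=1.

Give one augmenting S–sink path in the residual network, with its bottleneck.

Residual along S->node->pump->sink: S->node: 1, node->pump: 2, pump->sink: 2.
Bottleneck = min = 1.

S->node->pump->sink, bottleneck 1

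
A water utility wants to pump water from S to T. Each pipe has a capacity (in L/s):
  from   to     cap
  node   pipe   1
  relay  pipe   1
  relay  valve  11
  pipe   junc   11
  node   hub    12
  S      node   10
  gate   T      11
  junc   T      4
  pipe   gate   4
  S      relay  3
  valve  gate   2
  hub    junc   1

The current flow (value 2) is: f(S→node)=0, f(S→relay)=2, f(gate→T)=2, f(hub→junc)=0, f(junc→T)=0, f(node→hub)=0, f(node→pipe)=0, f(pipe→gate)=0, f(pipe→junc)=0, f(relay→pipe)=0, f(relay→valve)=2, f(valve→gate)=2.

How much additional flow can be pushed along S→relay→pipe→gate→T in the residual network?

Residual capacities along the path: S→relay: 1, relay→pipe: 1, pipe→gate: 4, gate→T: 9.
Minimum is 1.

1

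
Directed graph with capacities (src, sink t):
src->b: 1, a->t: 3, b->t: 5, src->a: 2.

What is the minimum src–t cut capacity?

Max flow = 3 (via 2 augmenting paths).
In the residual at optimum, the set reachable from src is {src}.
Cut edges: src->a (cap 2), src->b (cap 1). Sum = 3.

3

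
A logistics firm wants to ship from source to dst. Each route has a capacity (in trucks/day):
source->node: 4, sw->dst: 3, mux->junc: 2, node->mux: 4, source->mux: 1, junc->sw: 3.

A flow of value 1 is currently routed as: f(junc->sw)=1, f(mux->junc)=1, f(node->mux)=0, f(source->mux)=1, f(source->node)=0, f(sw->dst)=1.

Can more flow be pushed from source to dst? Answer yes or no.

Residual path source->node->mux->junc->sw->dst has bottleneck 1 > 0.
Pushing 1 along it raises the flow to 2, so the given flow is not maximum.

Yes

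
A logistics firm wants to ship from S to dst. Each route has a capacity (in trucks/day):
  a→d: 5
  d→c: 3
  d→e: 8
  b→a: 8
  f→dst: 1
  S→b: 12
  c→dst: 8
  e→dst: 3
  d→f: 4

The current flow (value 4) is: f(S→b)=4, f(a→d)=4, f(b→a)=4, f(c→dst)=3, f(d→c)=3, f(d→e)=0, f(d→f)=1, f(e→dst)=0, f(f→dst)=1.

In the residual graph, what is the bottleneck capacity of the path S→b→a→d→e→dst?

1

Residual capacities along the path: S→b: 8, b→a: 4, a→d: 1, d→e: 8, e→dst: 3.
Minimum is 1.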